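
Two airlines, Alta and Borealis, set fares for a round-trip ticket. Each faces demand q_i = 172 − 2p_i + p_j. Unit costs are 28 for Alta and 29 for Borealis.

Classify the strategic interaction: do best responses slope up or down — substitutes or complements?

strategic complements

Alta's profit: π = (p_{Alta} − 28)(172 − 2p_{Alta} + p_{Borealis}).
∂π/∂p_{Alta} = 228 − 4p_{Alta} + p_{Borealis} = 0 ⇒ p_{Alta} = 57 + 0.25p_{Borealis}.
The best-response slope dp_{Alta}/dp_{Borealis} = 0.25 > 0: the reaction function is upward-sloping, so the choices are strategic complements.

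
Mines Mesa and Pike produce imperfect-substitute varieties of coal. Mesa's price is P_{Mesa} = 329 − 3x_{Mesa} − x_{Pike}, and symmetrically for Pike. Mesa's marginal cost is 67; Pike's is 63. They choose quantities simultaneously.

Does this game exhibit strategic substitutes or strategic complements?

strategic substitutes

Mine Mesa's profit: π = x_{Mesa}(329 − 3x_{Mesa} − x_{Pike}) − 67x_{Mesa}.
∂π/∂x_{Mesa} = 262 − 6x_{Mesa} − x_{Pike} = 0 ⇒ x_{Mesa} = 131/3 − (1/6)x_{Pike}.
The best-response slope dx_{Mesa}/dx_{Pike} = −1/6 < 0: the reaction function is downward-sloping, so the choices are strategic substitutes.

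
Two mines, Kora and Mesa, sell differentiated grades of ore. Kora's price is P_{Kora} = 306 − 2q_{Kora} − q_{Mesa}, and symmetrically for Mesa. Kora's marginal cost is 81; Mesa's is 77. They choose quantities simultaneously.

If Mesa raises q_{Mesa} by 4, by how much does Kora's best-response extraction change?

Mine Kora's profit: π = q_{Kora}(306 − 2q_{Kora} − q_{Mesa}) − 81q_{Kora}.
∂π/∂q_{Kora} = 225 − 4q_{Kora} − q_{Mesa} = 0 ⇒ q_{Kora} = 56.25 − 0.25q_{Mesa}.
The reaction-function slope is −0.25, so a 4-unit rise in q_{Mesa} moves q_{Kora} by −0.25 × 4 = −1. Kora's best response falls — the actions are strategic substitutes.

-1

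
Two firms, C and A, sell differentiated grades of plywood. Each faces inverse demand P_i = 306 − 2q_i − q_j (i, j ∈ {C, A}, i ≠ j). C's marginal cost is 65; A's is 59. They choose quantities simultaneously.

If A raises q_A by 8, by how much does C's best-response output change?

Firm C's profit: π = q_C(306 − 2q_C − q_A) − 65q_C.
∂π/∂q_C = 241 − 4q_C − q_A = 0 ⇒ q_C = 60.25 − 0.25q_A.
The reaction-function slope is −0.25, so an 8-unit rise in q_A moves q_C by −0.25 × 8 = −2. C's best response falls — the actions are strategic substitutes.

-2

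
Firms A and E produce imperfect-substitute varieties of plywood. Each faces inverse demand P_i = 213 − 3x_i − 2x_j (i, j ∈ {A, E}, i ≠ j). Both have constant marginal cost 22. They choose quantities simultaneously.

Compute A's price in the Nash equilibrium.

93.625

Firm A's profit: π = x_A(213 − 3x_A − 2x_E) − 22x_A.
∂π/∂x_A = 191 − 6x_A − 2x_E = 0 ⇒ x_A = 191/6 − (1/3)x_E.
By symmetry x_E = x_A; substituting into the reaction function, (4/3)x_A = 191/6 and x_A = 23.875.
P_A = 213 − 3·23.875 − 2·23.875 = 93.625.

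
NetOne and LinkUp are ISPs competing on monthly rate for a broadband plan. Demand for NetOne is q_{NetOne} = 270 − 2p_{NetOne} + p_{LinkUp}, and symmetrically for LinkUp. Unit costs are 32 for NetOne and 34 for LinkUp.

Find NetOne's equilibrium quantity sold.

NetOne's profit: π = (p_{NetOne} − 32)(270 − 2p_{NetOne} + p_{LinkUp}).
∂π/∂p_{NetOne} = 334 − 4p_{NetOne} + p_{LinkUp} = 0 ⇒ p_{NetOne} = 83.5 + 0.25p_{LinkUp}.
Similarly p_{LinkUp} = 84.5 + 0.25p_{NetOne}.
Plugging p_{LinkUp} into NetOne's best response: p_{NetOne} = 83.5 + 0.25(84.5 + 0.25p_{NetOne}) ⇒ 0.9375p_{NetOne} = 104.625, so p_{NetOne} = 111.6.
Then p_{LinkUp} = 84.5 + 0.25·111.6 = 112.4.
q_{NetOne} = 270 − 2·111.6 + 112.4 = 159.2.

159.2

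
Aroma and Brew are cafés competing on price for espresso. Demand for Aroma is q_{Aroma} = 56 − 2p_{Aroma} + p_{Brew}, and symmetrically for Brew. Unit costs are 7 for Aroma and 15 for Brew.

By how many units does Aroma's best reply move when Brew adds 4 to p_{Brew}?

1

Aroma's profit: π = (p_{Aroma} − 7)(56 − 2p_{Aroma} + p_{Brew}).
∂π/∂p_{Aroma} = 70 − 4p_{Aroma} + p_{Brew} = 0 ⇒ p_{Aroma} = 17.5 + 0.25p_{Brew}.
The reaction-function slope is 0.25, so a 4-unit rise in p_{Brew} moves p_{Aroma} by 0.25 × 4 = 1. Aroma's best response rises — the actions are strategic complements.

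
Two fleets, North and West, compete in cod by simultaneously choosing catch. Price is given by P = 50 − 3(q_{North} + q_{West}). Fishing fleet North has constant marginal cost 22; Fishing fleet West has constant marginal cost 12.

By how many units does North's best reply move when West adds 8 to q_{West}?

-4

Fishing fleet North's profit: π = q_{North}(50 − 3(q_{North} + q_{West})) − 22q_{North}.
∂π/∂q_{North} = 28 − 6q_{North} − 3q_{West} = 0, so q_{North} = 14/3 − 0.5q_{West}.
The reaction-function slope is −0.5, so an 8-unit rise in q_{West} moves q_{North} by −0.5 × 8 = −4. North's best response falls — the actions are strategic substitutes.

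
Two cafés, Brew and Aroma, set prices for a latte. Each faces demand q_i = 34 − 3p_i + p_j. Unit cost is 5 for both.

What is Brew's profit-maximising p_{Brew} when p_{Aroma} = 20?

11.5

Brew's profit: π = (p_{Brew} − 5)(34 − 3p_{Brew} + p_{Aroma}).
∂π/∂p_{Brew} = 49 − 6p_{Brew} + p_{Aroma} = 0 ⇒ p_{Brew} = 49/6 + (1/6)p_{Aroma}.
At p_{Aroma} = 20: p_{Brew} = 49/6 + (1/6)·20 = 11.5.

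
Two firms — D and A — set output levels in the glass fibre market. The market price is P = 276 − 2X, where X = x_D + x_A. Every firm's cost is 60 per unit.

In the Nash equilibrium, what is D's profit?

Firm D's profit: π = x_D(276 − 2(x_D + x_A)) − 60x_D.
∂π/∂x_D = 216 − 4x_D − 2x_A = 0, so x_D = 54 − 0.5x_A.
By symmetry x_A = x_D; substituting into the reaction function, 1.5x_D = 54 and x_D = 36.
Price P = 276 − 2·72 = 132.
D's profit: (132 − 60)·36 = 2592.

2592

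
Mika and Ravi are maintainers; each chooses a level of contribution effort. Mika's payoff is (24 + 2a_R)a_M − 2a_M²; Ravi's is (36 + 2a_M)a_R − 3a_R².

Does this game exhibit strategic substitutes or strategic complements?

Expanding Mika's payoff: 24a_M + 2a_Ra_M − 2a_M².
∂π/∂a_M = 24 + 2a_R − 4a_M = 0, so a_M = 6 + 0.5a_R.
The best-response slope da_M/da_R = 0.5 > 0: the reaction function is upward-sloping, so the choices are strategic complements.

strategic complements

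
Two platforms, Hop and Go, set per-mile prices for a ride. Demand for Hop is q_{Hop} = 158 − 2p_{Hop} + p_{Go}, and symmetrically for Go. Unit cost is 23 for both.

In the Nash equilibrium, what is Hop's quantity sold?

Hop's profit: π = (p_{Hop} − 23)(158 − 2p_{Hop} + p_{Go}).
∂π/∂p_{Hop} = 204 − 4p_{Hop} + p_{Go} = 0 ⇒ p_{Hop} = 51 + 0.25p_{Go}.
By symmetry p_{Go} = p_{Hop}; substituting into the reaction function, 0.75p_{Hop} = 51 and p_{Hop} = 68.
q_{Hop} = 158 − 2·68 + 68 = 90.

90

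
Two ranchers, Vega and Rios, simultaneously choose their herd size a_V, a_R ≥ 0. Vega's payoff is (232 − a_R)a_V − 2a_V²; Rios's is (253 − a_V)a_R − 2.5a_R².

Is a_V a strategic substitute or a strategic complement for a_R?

strategic substitutes

Expanding Vega's payoff: 232a_V − a_Ra_V − 2a_V².
∂π/∂a_V = 232 − a_R − 4a_V = 0, so a_V = 58 − 0.25a_R.
The best-response slope da_V/da_R = −0.25 < 0: the reaction function is downward-sloping, so the choices are strategic substitutes.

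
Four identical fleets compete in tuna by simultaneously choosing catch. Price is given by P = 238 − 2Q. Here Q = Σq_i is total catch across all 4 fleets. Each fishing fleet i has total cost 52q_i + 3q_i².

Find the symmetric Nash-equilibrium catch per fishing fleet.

A representative fishing fleet's profit is π_i = q_i(238 − 2Q) − 52q_i − 3q_i², with Q = q_i + Σ_{j≠i} q_j.
First-order condition: 186 − 10q_i − 2Σ_{j≠i} q_j = 0.
Imposing symmetry (q_j = q for all j) turns Σ_{j≠i} q_j into 3q, so 186 = 16q and q = 11.625.

11.625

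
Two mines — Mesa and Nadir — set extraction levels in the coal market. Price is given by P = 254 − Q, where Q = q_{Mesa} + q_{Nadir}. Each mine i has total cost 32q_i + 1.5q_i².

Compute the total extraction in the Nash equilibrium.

Mine Mesa's profit: π = q_{Mesa}(254 − (q_{Mesa} + q_{Nadir})) − 32q_{Mesa} − 1.5q_{Mesa}².
∂π/∂q_{Mesa} = 222 − 5q_{Mesa} − q_{Nadir} = 0, so q_{Mesa} = 44.4 − 0.2q_{Nadir}.
Setting q_{Mesa} = q_{Nadir} in the reaction function: q_{Mesa} = 44.4 − 0.2q_{Mesa}, so q_{Mesa} = 44.4 / 1.2 = 37.
Total extraction: 37 + 37 = 74.

74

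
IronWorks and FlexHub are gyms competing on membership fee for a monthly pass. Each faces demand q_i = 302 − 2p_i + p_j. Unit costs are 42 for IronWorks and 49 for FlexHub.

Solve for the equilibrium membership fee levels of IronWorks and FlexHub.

IronWorks's profit: π = (p_{IronWorks} − 42)(302 − 2p_{IronWorks} + p_{FlexHub}).
∂π/∂p_{IronWorks} = 386 − 4p_{IronWorks} + p_{FlexHub} = 0 ⇒ p_{IronWorks} = 96.5 + 0.25p_{FlexHub}.
Similarly p_{FlexHub} = 100 + 0.25p_{IronWorks}.
Plugging p_{FlexHub} into IronWorks's best response: p_{IronWorks} = 96.5 + 0.25(100 + 0.25p_{IronWorks}) ⇒ 0.9375p_{IronWorks} = 121.5, so p_{IronWorks} = 129.6.
Then p_{FlexHub} = 100 + 0.25·129.6 = 132.4.

129.6, 132.4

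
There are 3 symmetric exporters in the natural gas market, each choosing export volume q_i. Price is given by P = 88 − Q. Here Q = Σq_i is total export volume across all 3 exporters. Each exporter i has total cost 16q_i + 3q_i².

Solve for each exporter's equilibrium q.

7.2

A representative exporter's profit is π_i = q_i(88 − Q) − 16q_i − 3q_i², with Q = q_i + Σ_{j≠i} q_j.
First-order condition: 72 − 8q_i − Σ_{j≠i} q_j = 0.
With identical exporters, set every q_j = q: then 72 − 8q − 2q = 0, i.e. q = 72/10 = 7.2.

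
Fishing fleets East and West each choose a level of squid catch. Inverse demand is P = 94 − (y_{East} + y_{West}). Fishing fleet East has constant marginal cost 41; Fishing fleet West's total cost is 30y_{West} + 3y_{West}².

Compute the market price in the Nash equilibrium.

65

Fishing fleet East's profit: π = y_{East}(94 − (y_{East} + y_{West})) − 41y_{East}.
∂π/∂y_{East} = 53 − 2y_{East} − y_{West} = 0, so y_{East} = 26.5 − 0.5y_{West}.
For West: ∂π/∂y_{West} = 64 − 8y_{West} − y_{East} = 0 ⇒ y_{West} = 8 − 0.125y_{East}.
Plugging y_{West} into East's best response: y_{East} = 26.5 − 0.5(8 − 0.125y_{East}) ⇒ 0.9375y_{East} = 22.5, so y_{East} = 24.
Then y_{West} = 8 − 0.125·24 = 5.
Equilibrium price: P = 94 − 29 = 65.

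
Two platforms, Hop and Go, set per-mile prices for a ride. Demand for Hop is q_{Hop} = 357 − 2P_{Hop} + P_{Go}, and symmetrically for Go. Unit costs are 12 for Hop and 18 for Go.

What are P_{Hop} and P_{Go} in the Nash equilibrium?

Hop's profit: π = (P_{Hop} − 12)(357 − 2P_{Hop} + P_{Go}).
∂π/∂P_{Hop} = 381 − 4P_{Hop} + P_{Go} = 0 ⇒ P_{Hop} = 95.25 + 0.25P_{Go}.
Similarly P_{Go} = 98.25 + 0.25P_{Hop}.
Solving the two reaction functions simultaneously: (1 − (0.25)(0.25))P_{Hop} = 95.25 + 0.25·98.25, so 0.9375P_{Hop} = 119.8125 and P_{Hop} = 127.8.
Then P_{Go} = 98.25 + 0.25·127.8 = 130.2.

127.8, 130.2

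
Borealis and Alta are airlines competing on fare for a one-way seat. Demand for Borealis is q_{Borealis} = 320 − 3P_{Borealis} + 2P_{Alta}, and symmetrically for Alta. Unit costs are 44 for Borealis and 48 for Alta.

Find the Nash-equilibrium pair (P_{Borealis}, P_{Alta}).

113.75, 115.25

Borealis's profit: π = (P_{Borealis} − 44)(320 − 3P_{Borealis} + 2P_{Alta}).
∂π/∂P_{Borealis} = 452 − 6P_{Borealis} + 2P_{Alta} = 0 ⇒ P_{Borealis} = 226/3 + (1/3)P_{Alta}.
Similarly P_{Alta} = 232/3 + (1/3)P_{Borealis}.
Substituting the second reaction function into the first: P_{Borealis} = 226/3 + (1/3)(232/3 + (1/3)P_{Borealis}), which gives (8/9)P_{Borealis} = 910/9 ⇒ P_{Borealis} = 113.75.
Then P_{Alta} = 232/3 + (1/3)·113.75 = 115.25.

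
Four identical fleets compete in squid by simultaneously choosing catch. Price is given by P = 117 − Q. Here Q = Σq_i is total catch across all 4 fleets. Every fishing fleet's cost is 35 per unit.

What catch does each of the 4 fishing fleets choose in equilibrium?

A representative fishing fleet's profit is π_i = q_i(117 − Q) − 35q_i, with Q = q_i + Σ_{j≠i} q_j.
First-order condition: 82 − 2q_i − Σ_{j≠i} q_j = 0.
With identical fishing fleets, set every q_j = q: then 82 − 2q − 3q = 0, i.e. q = 82/5 = 16.4.

16.4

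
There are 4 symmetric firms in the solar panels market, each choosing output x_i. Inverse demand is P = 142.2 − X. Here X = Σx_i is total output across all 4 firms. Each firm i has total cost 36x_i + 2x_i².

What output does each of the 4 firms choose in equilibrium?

A representative firm's profit is π_i = x_i(142.2 − X) − 36x_i − 2x_i², with X = x_i + Σ_{j≠i} x_j.
First-order condition: 106.2 − 6x_i − Σ_{j≠i} x_j = 0.
With identical firms, set every x_j = x: then 106.2 − 6x − 3x = 0, i.e. x = 106.2/9 = 11.8.

11.8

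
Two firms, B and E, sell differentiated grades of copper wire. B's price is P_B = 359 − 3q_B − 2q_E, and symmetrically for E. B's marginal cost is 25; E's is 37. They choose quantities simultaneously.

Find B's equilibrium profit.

5418.75

Firm B's profit: π = q_B(359 − 3q_B − 2q_E) − 25q_B.
∂π/∂q_B = 334 − 6q_B − 2q_E = 0 ⇒ q_B = 167/3 − (1/3)q_E.
Similarly q_E = 161/3 − (1/3)q_B.
Plugging q_E into B's best response: q_B = 167/3 − (1/3)(161/3 − (1/3)q_B) ⇒ (8/9)q_B = 340/9, so q_B = 42.5.
Then q_E = 161/3 − (1/3)·42.5 = 39.5.
P_B = 359 − 3·42.5 − 2·39.5 = 152.5.
Profit = (152.5 − 25)·42.5 = 5418.75.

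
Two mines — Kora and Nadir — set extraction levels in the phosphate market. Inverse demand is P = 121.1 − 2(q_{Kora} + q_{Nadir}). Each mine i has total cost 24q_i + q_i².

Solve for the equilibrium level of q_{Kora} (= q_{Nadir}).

Mine Kora's profit: π = q_{Kora}(121.1 − 2(q_{Kora} + q_{Nadir})) − 24q_{Kora} − q_{Kora}².
∂π/∂q_{Kora} = 97.1 − 6q_{Kora} − 2q_{Nadir} = 0, so q_{Kora} = 971/60 − (1/3)q_{Nadir}.
Setting q_{Kora} = q_{Nadir} in the reaction function: q_{Kora} = 971/60 − (1/3)q_{Kora}, so q_{Kora} = (971/60) / (4/3) = 12.1375.

12.1375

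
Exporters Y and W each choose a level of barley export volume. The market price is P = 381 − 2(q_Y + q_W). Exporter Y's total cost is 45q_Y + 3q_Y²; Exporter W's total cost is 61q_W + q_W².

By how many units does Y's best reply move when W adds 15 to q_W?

-3

Exporter Y's profit: π = q_Y(381 − 2(q_Y + q_W)) − 45q_Y − 3q_Y².
∂π/∂q_Y = 336 − 10q_Y − 2q_W = 0, so q_Y = 33.6 − 0.2q_W.
The reaction-function slope is −0.2, so a 15-unit rise in q_W moves q_Y by −0.2 × 15 = −3. Y's best response falls — the actions are strategic substitutes.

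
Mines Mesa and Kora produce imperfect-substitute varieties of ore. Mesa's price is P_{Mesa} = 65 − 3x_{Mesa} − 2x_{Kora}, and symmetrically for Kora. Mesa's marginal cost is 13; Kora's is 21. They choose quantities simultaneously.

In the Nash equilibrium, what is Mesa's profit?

Mine Mesa's profit: π = x_{Mesa}(65 − 3x_{Mesa} − 2x_{Kora}) − 13x_{Mesa}.
∂π/∂x_{Mesa} = 52 − 6x_{Mesa} − 2x_{Kora} = 0 ⇒ x_{Mesa} = 26/3 − (1/3)x_{Kora}.
Similarly x_{Kora} = 22/3 − (1/3)x_{Mesa}.
Substituting the second reaction function into the first: x_{Mesa} = 26/3 − (1/3)(22/3 − (1/3)x_{Mesa}), which gives (8/9)x_{Mesa} = 56/9 ⇒ x_{Mesa} = 7.
Then x_{Kora} = 22/3 − (1/3)·7 = 5.
P_{Mesa} = 65 − 3·7 − 2·5 = 34.
Profit = (34 − 13)·7 = 147.

147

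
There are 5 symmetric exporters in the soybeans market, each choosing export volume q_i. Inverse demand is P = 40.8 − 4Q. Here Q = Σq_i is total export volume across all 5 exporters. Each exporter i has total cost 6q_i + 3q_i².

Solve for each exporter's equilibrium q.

1.16

A representative exporter's profit is π_i = q_i(40.8 − 4Q) − 6q_i − 3q_i², with Q = q_i + Σ_{j≠i} q_j.
First-order condition: 34.8 − 14q_i − 4Σ_{j≠i} q_j = 0.
Imposing symmetry (q_j = q for all j) turns Σ_{j≠i} q_j into 4q, so 34.8 = 30q and q = 1.16.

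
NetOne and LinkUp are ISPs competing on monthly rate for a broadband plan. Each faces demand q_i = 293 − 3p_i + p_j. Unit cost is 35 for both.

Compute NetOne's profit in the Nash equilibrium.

5967.48

NetOne's profit: π = (p_{NetOne} − 35)(293 − 3p_{NetOne} + p_{LinkUp}).
∂π/∂p_{NetOne} = 398 − 6p_{NetOne} + p_{LinkUp} = 0 ⇒ p_{NetOne} = 199/3 + (1/6)p_{LinkUp}.
Setting p_{NetOne} = p_{LinkUp} in the reaction function: p_{NetOne} = 199/3 + (1/6)p_{NetOne}, so p_{NetOne} = (199/3) / (5/6) = 79.6.
q_{NetOne} = 293 − 3·79.6 + 79.6 = 133.8.
Profit = (79.6 − 35)·133.8 = 5967.48.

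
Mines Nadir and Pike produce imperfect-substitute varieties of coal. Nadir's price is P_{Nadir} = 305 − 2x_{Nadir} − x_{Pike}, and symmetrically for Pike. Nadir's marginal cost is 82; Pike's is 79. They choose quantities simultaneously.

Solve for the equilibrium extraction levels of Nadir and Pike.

44.4, 45.4

Mine Nadir's profit: π = x_{Nadir}(305 − 2x_{Nadir} − x_{Pike}) − 82x_{Nadir}.
∂π/∂x_{Nadir} = 223 − 4x_{Nadir} − x_{Pike} = 0 ⇒ x_{Nadir} = 55.75 − 0.25x_{Pike}.
Similarly x_{Pike} = 56.5 − 0.25x_{Nadir}.
Solving the two reaction functions simultaneously: (1 − (−0.25)(−0.25))x_{Nadir} = 55.75 − 0.25·56.5, so 0.9375x_{Nadir} = 41.625 and x_{Nadir} = 44.4.
Then x_{Pike} = 56.5 − 0.25·44.4 = 45.4.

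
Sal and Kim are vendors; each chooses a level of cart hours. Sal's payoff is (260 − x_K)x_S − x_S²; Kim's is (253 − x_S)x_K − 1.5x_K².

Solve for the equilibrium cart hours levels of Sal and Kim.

105.4, 49.2

Expanding Sal's payoff: 260x_S − x_Kx_S − x_S².
∂π/∂x_S = 260 − x_K − 2x_S = 0, so x_S = 130 − 0.5x_K.
Likewise for Kim: x_K = 253/3 − (1/3)x_S.
Substituting the second reaction function into the first: x_S = 130 − 0.5(253/3 − (1/3)x_S), which gives (5/6)x_S = 527/6 ⇒ x_S = 105.4.
Then x_K = 253/3 − (1/3)·105.4 = 49.2.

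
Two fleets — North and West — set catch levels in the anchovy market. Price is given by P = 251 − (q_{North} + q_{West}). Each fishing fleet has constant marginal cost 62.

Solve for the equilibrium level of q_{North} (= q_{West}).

Fishing fleet North's profit: π = q_{North}(251 − (q_{North} + q_{West})) − 62q_{North}.
∂π/∂q_{North} = 189 − 2q_{North} − q_{West} = 0, so q_{North} = 94.5 − 0.5q_{West}.
The game is symmetric, so in equilibrium q_{West} = q_{North}: the reaction function gives 1.5q_{North} = 94.5, hence q_{North} = 63.

63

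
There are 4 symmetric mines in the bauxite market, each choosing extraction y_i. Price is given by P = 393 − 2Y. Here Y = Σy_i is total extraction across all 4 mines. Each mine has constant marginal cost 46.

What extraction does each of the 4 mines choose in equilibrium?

34.7

A representative mine's profit is π_i = y_i(393 − 2Y) − 46y_i, with Y = y_i + Σ_{j≠i} y_j.
First-order condition: 347 − 4y_i − 2Σ_{j≠i} y_j = 0.
In a symmetric equilibrium every mine chooses the same y, so Σ_{j≠i} y_j = 3y. The condition becomes 347 − 10y = 0, giving y = 347/10 = 34.7.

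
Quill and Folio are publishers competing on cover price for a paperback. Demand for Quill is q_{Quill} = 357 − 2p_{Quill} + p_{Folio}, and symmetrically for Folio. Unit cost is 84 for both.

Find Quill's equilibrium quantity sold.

Quill's profit: π = (p_{Quill} − 84)(357 − 2p_{Quill} + p_{Folio}).
∂π/∂p_{Quill} = 525 − 4p_{Quill} + p_{Folio} = 0 ⇒ p_{Quill} = 131.25 + 0.25p_{Folio}.
Setting p_{Quill} = p_{Folio} in the reaction function: p_{Quill} = 131.25 + 0.25p_{Quill}, so p_{Quill} = 131.25 / 0.75 = 175.
q_{Quill} = 357 − 2·175 + 175 = 182.

182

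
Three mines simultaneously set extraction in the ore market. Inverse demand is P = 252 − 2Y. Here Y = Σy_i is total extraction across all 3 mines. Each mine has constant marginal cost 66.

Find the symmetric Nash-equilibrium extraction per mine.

23.25

A representative mine's profit is π_i = y_i(252 − 2Y) − 66y_i, with Y = y_i + Σ_{j≠i} y_j.
First-order condition: 186 − 4y_i − 2Σ_{j≠i} y_j = 0.
With identical mines, set every y_j = y: then 186 − 4y − 4y = 0, i.e. y = 186/8 = 23.25.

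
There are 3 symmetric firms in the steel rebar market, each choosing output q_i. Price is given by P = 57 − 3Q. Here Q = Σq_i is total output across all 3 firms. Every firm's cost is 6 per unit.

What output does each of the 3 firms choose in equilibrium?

4.25

A representative firm's profit is π_i = q_i(57 − 3Q) − 6q_i, with Q = q_i + Σ_{j≠i} q_j.
First-order condition: 51 − 6q_i − 3Σ_{j≠i} q_j = 0.
With identical firms, set every q_j = q: then 51 − 6q − 6q = 0, i.e. q = 51/12 = 4.25.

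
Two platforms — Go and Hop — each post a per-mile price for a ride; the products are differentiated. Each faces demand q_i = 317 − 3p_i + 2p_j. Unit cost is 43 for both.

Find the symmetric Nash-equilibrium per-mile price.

Go's profit: π = (p_{Go} − 43)(317 − 3p_{Go} + 2p_{Hop}).
∂π/∂p_{Go} = 446 − 6p_{Go} + 2p_{Hop} = 0 ⇒ p_{Go} = 223/3 + (1/3)p_{Hop}.
The game is symmetric, so in equilibrium p_{Hop} = p_{Go}: the reaction function gives (2/3)p_{Go} = 223/3, hence p_{Go} = 111.5.

111.5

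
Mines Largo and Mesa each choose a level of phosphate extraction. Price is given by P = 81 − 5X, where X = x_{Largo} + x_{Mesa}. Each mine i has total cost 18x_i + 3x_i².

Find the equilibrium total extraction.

Mine Largo's profit: π = x_{Largo}(81 − 5(x_{Largo} + x_{Mesa})) − 18x_{Largo} − 3x_{Largo}².
∂π/∂x_{Largo} = 63 − 16x_{Largo} − 5x_{Mesa} = 0, so x_{Largo} = 3.9375 − 0.3125x_{Mesa}.
By symmetry x_{Mesa} = x_{Largo}; substituting into the reaction function, 1.3125x_{Largo} = 3.9375 and x_{Largo} = 3.
Total extraction: 3 + 3 = 6.

6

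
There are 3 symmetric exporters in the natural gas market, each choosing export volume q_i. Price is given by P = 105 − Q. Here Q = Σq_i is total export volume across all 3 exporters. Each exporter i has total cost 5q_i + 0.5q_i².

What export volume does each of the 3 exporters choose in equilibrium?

20

A representative exporter's profit is π_i = q_i(105 − Q) − 5q_i − 0.5q_i², with Q = q_i + Σ_{j≠i} q_j.
First-order condition: 100 − 3q_i − Σ_{j≠i} q_j = 0.
Imposing symmetry (q_j = q for all j) turns Σ_{j≠i} q_j into 2q, so 100 = 5q and q = 20.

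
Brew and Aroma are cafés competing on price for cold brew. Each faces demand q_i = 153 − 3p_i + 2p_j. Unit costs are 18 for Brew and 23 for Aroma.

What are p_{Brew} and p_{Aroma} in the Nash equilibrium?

52.6875, 54.5625

Brew's profit: π = (p_{Brew} − 18)(153 − 3p_{Brew} + 2p_{Aroma}).
∂π/∂p_{Brew} = 207 − 6p_{Brew} + 2p_{Aroma} = 0 ⇒ p_{Brew} = 34.5 + (1/3)p_{Aroma}.
Similarly p_{Aroma} = 37 + (1/3)p_{Brew}.
Solving the two reaction functions simultaneously: (1 − (1/3)(1/3))p_{Brew} = 34.5 + (1/3)·37, so (8/9)p_{Brew} = 281/6 and p_{Brew} = 52.6875.
Then p_{Aroma} = 37 + (1/3)·52.6875 = 54.5625.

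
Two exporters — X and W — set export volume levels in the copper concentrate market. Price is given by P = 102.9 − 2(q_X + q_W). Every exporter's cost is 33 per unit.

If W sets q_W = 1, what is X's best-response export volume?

Exporter X's profit: π = q_X(102.9 − 2(q_X + q_W)) − 33q_X.
∂π/∂q_X = 69.9 − 4q_X − 2q_W = 0, so q_X = 17.475 − 0.5q_W.
At q_W = 1: q_X = 17.475 − 0.5·1 = 16.975.

16.975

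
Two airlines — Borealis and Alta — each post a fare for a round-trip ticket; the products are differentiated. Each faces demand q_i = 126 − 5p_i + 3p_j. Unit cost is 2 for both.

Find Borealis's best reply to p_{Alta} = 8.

16

Borealis's profit: π = (p_{Borealis} − 2)(126 − 5p_{Borealis} + 3p_{Alta}).
∂π/∂p_{Borealis} = 136 − 10p_{Borealis} + 3p_{Alta} = 0 ⇒ p_{Borealis} = 13.6 + 0.3p_{Alta}.
At p_{Alta} = 8: p_{Borealis} = 13.6 + 0.3·8 = 16.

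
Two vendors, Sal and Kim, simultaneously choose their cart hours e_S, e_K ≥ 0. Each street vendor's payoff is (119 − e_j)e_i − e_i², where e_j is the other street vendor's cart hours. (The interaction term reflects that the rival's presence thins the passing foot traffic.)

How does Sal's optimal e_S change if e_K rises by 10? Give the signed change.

-5

Sal's payoff is (119 − e_K)e_S − e_S².
∂π/∂e_S = 119 − e_K − 2e_S = 0, so e_S = 59.5 − 0.5e_K.
The reaction-function slope is −0.5, so a 10-unit rise in e_K moves e_S by −0.5 × 10 = −5. Sal's best response falls — the actions are strategic substitutes.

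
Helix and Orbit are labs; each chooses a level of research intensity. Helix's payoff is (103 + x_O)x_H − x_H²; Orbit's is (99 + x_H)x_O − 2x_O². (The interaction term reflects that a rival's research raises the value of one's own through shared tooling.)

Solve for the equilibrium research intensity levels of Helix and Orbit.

73, 43

Expanding Helix's payoff: 103x_H + x_Ox_H − x_H².
∂π/∂x_H = 103 + x_O − 2x_H = 0, so x_H = 51.5 + 0.5x_O.
Likewise for Orbit: x_O = 24.75 + 0.25x_H.
Plugging x_O into Helix's best response: x_H = 51.5 + 0.5(24.75 + 0.25x_H) ⇒ 0.875x_H = 63.875, so x_H = 73.
Then x_O = 24.75 + 0.25·73 = 43.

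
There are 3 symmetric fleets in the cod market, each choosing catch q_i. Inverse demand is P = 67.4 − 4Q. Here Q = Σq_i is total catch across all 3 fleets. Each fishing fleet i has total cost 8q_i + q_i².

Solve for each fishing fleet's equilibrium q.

3.3

A representative fishing fleet's profit is π_i = q_i(67.4 − 4Q) − 8q_i − q_i², with Q = q_i + Σ_{j≠i} q_j.
First-order condition: 59.4 − 10q_i − 4Σ_{j≠i} q_j = 0.
Imposing symmetry (q_j = q for all j) turns Σ_{j≠i} q_j into 2q, so 59.4 = 18q and q = 3.3.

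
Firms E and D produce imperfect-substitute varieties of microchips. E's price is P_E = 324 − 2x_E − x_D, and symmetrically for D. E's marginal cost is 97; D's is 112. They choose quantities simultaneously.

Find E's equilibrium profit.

4305.92

Firm E's profit: π = x_E(324 − 2x_E − x_D) − 97x_E.
∂π/∂x_E = 227 − 4x_E − x_D = 0 ⇒ x_E = 56.75 − 0.25x_D.
Similarly x_D = 53 − 0.25x_E.
Solving the two reaction functions simultaneously: (1 − (−0.25)(−0.25))x_E = 56.75 − 0.25·53, so 0.9375x_E = 43.5 and x_E = 46.4.
Then x_D = 53 − 0.25·46.4 = 41.4.
P_E = 324 − 2·46.4 − 41.4 = 189.8.
Profit = (189.8 − 97)·46.4 = 4305.92.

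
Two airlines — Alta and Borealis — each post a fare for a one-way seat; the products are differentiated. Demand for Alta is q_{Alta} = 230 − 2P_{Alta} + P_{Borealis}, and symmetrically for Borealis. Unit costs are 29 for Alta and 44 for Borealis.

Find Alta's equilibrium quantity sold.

138

Alta's profit: π = (P_{Alta} − 29)(230 − 2P_{Alta} + P_{Borealis}).
∂π/∂P_{Alta} = 288 − 4P_{Alta} + P_{Borealis} = 0 ⇒ P_{Alta} = 72 + 0.25P_{Borealis}.
Similarly P_{Borealis} = 79.5 + 0.25P_{Alta}.
Substituting the second reaction function into the first: P_{Alta} = 72 + 0.25(79.5 + 0.25P_{Alta}), which gives 0.9375P_{Alta} = 91.875 ⇒ P_{Alta} = 98.
Then P_{Borealis} = 79.5 + 0.25·98 = 104.
q_{Alta} = 230 − 2·98 + 104 = 138.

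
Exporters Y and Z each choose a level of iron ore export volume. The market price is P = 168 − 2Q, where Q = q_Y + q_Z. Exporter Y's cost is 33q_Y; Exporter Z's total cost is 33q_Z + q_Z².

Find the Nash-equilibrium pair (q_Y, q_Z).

27, 13.5

Exporter Y's profit: π = q_Y(168 − 2(q_Y + q_Z)) − 33q_Y.
∂π/∂q_Y = 135 − 4q_Y − 2q_Z = 0, so q_Y = 33.75 − 0.5q_Z.
For Z: ∂π/∂q_Z = 135 − 6q_Z − 2q_Y = 0 ⇒ q_Z = 22.5 − (1/3)q_Y.
Substituting the second reaction function into the first: q_Y = 33.75 − 0.5(22.5 − (1/3)q_Y), which gives (5/6)q_Y = 22.5 ⇒ q_Y = 27.
Then q_Z = 22.5 − (1/3)·27 = 13.5.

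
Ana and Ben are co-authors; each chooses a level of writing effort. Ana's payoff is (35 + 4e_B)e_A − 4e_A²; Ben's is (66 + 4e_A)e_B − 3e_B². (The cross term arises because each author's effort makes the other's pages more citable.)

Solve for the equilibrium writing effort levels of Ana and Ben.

14.8125, 20.875

Expanding Ana's payoff: 35e_A + 4e_Be_A − 4e_A².
∂π/∂e_A = 35 + 4e_B − 8e_A = 0, so e_A = 4.375 + 0.5e_B.
Likewise for Ben: e_B = 11 + (2/3)e_A.
Substituting the second reaction function into the first: e_A = 4.375 + 0.5(11 + (2/3)e_A), which gives (2/3)e_A = 9.875 ⇒ e_A = 14.8125.
Then e_B = 11 + (2/3)·14.8125 = 20.875.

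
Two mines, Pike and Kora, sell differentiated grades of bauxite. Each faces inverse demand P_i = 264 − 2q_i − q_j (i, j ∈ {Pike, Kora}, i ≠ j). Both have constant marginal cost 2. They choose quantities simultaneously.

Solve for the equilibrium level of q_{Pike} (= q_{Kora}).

Mine Pike's profit: π = q_{Pike}(264 − 2q_{Pike} − q_{Kora}) − 2q_{Pike}.
∂π/∂q_{Pike} = 262 − 4q_{Pike} − q_{Kora} = 0 ⇒ q_{Pike} = 65.5 − 0.25q_{Kora}.
The game is symmetric, so in equilibrium q_{Kora} = q_{Pike}: the reaction function gives 1.25q_{Pike} = 65.5, hence q_{Pike} = 52.4.

52.4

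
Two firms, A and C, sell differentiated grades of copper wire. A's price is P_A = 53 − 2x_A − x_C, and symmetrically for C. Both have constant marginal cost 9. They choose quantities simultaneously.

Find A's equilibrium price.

26.6

Firm A's profit: π = x_A(53 − 2x_A − x_C) − 9x_A.
∂π/∂x_A = 44 − 4x_A − x_C = 0 ⇒ x_A = 11 − 0.25x_C.
Setting x_A = x_C in the reaction function: x_A = 11 − 0.25x_A, so x_A = 11 / 1.25 = 8.8.
P_A = 53 − 2·8.8 − 8.8 = 26.6.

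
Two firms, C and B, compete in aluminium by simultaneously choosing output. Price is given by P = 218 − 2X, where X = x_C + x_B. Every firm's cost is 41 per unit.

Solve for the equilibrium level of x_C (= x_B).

29.5

Firm C's profit: π = x_C(218 − 2(x_C + x_B)) − 41x_C.
∂π/∂x_C = 177 − 4x_C − 2x_B = 0, so x_C = 44.25 − 0.5x_B.
Setting x_C = x_B in the reaction function: x_C = 44.25 − 0.5x_C, so x_C = 44.25 / 1.5 = 29.5.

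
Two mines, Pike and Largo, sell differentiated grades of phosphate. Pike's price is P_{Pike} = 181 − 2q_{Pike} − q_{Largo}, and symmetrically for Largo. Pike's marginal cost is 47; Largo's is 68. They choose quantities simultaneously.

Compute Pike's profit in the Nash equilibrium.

1590.48

Mine Pike's profit: π = q_{Pike}(181 − 2q_{Pike} − q_{Largo}) − 47q_{Pike}.
∂π/∂q_{Pike} = 134 − 4q_{Pike} − q_{Largo} = 0 ⇒ q_{Pike} = 33.5 − 0.25q_{Largo}.
Similarly q_{Largo} = 28.25 − 0.25q_{Pike}.
Substituting the second reaction function into the first: q_{Pike} = 33.5 − 0.25(28.25 − 0.25q_{Pike}), which gives 0.9375q_{Pike} = 26.4375 ⇒ q_{Pike} = 28.2.
Then q_{Largo} = 28.25 − 0.25·28.2 = 21.2.
P_{Pike} = 181 − 2·28.2 − 21.2 = 103.4.
Profit = (103.4 − 47)·28.2 = 1590.48.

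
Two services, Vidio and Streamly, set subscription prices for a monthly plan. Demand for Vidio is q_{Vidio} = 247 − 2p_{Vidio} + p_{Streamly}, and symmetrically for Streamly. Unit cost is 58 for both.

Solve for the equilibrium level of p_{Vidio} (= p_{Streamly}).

Vidio's profit: π = (p_{Vidio} − 58)(247 − 2p_{Vidio} + p_{Streamly}).
∂π/∂p_{Vidio} = 363 − 4p_{Vidio} + p_{Streamly} = 0 ⇒ p_{Vidio} = 90.75 + 0.25p_{Streamly}.
Setting p_{Vidio} = p_{Streamly} in the reaction function: p_{Vidio} = 90.75 + 0.25p_{Vidio}, so p_{Vidio} = 90.75 / 0.75 = 121.

121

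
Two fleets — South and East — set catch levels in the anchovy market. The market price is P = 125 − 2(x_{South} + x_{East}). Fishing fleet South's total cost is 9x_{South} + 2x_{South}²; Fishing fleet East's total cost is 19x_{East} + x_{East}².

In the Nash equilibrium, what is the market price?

75

Fishing fleet South's profit: π = x_{South}(125 − 2(x_{South} + x_{East})) − 9x_{South} − 2x_{South}².
∂π/∂x_{South} = 116 − 8x_{South} − 2x_{East} = 0, so x_{South} = 14.5 − 0.25x_{East}.
For East: ∂π/∂x_{East} = 106 − 6x_{East} − 2x_{South} = 0 ⇒ x_{East} = 53/3 − (1/3)x_{South}.
Plugging x_{East} into South's best response: x_{South} = 14.5 − 0.25(53/3 − (1/3)x_{South}) ⇒ (11/12)x_{South} = 121/12, so x_{South} = 11.
Then x_{East} = 53/3 − (1/3)·11 = 14.
Equilibrium price: P = 125 − 2·25 = 75.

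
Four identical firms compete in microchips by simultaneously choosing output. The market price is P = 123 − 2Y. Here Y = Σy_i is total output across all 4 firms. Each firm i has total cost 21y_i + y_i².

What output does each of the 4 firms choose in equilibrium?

8.5

A representative firm's profit is π_i = y_i(123 − 2Y) − 21y_i − y_i², with Y = y_i + Σ_{j≠i} y_j.
First-order condition: 102 − 6y_i − 2Σ_{j≠i} y_j = 0.
In a symmetric equilibrium every firm chooses the same y, so Σ_{j≠i} y_j = 3y. The condition becomes 102 − 12y = 0, giving y = 102/12 = 8.5.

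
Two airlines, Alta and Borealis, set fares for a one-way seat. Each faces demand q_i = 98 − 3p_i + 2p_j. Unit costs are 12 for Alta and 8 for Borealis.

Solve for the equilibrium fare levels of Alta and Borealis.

Alta's profit: π = (p_{Alta} − 12)(98 − 3p_{Alta} + 2p_{Borealis}).
∂π/∂p_{Alta} = 134 − 6p_{Alta} + 2p_{Borealis} = 0 ⇒ p_{Alta} = 67/3 + (1/3)p_{Borealis}.
Similarly p_{Borealis} = 61/3 + (1/3)p_{Alta}.
Solving the two reaction functions simultaneously: (1 − (1/3)(1/3))p_{Alta} = 67/3 + (1/3)·(61/3), so (8/9)p_{Alta} = 262/9 and p_{Alta} = 32.75.
Then p_{Borealis} = 61/3 + (1/3)·32.75 = 31.25.

32.75, 31.25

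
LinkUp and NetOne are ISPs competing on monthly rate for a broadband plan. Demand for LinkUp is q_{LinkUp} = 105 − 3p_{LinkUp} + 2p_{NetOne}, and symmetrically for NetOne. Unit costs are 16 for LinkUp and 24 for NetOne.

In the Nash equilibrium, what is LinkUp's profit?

1692.1875

LinkUp's profit: π = (p_{LinkUp} − 16)(105 − 3p_{LinkUp} + 2p_{NetOne}).
∂π/∂p_{LinkUp} = 153 − 6p_{LinkUp} + 2p_{NetOne} = 0 ⇒ p_{LinkUp} = 25.5 + (1/3)p_{NetOne}.
Similarly p_{NetOne} = 29.5 + (1/3)p_{LinkUp}.
Solving the two reaction functions simultaneously: (1 − (1/3)(1/3))p_{LinkUp} = 25.5 + (1/3)·29.5, so (8/9)p_{LinkUp} = 106/3 and p_{LinkUp} = 39.75.
Then p_{NetOne} = 29.5 + (1/3)·39.75 = 42.75.
q_{LinkUp} = 105 − 3·39.75 + 2·42.75 = 71.25.
Profit = (39.75 − 16)·71.25 = 1692.1875.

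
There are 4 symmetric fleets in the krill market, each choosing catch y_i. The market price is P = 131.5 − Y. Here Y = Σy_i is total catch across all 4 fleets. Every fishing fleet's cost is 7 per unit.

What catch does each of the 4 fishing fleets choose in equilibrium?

A representative fishing fleet's profit is π_i = y_i(131.5 − Y) − 7y_i, with Y = y_i + Σ_{j≠i} y_j.
First-order condition: 124.5 − 2y_i − Σ_{j≠i} y_j = 0.
Imposing symmetry (y_j = y for all j) turns Σ_{j≠i} y_j into 3y, so 124.5 = 5y and y = 24.9.

24.9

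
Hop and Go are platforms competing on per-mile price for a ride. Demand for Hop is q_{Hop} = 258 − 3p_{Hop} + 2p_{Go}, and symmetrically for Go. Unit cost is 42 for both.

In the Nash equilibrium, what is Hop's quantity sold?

Hop's profit: π = (p_{Hop} − 42)(258 − 3p_{Hop} + 2p_{Go}).
∂π/∂p_{Hop} = 384 − 6p_{Hop} + 2p_{Go} = 0 ⇒ p_{Hop} = 64 + (1/3)p_{Go}.
The game is symmetric, so in equilibrium p_{Go} = p_{Hop}: the reaction function gives (2/3)p_{Hop} = 64, hence p_{Hop} = 96.
q_{Hop} = 258 − 3·96 + 2·96 = 162.

162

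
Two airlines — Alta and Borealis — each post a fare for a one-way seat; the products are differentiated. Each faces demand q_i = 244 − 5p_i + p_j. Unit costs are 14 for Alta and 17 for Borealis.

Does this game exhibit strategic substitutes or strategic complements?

Alta's profit: π = (p_{Alta} − 14)(244 − 5p_{Alta} + p_{Borealis}).
∂π/∂p_{Alta} = 314 − 10p_{Alta} + p_{Borealis} = 0 ⇒ p_{Alta} = 31.4 + 0.1p_{Borealis}.
The best-response slope dp_{Alta}/dp_{Borealis} = 0.1 > 0: the reaction function is upward-sloping, so the choices are strategic complements.

strategic complements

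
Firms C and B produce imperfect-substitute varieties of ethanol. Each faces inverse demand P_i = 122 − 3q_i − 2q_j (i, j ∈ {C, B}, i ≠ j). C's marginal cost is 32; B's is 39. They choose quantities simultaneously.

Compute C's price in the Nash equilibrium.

67.0625

Firm C's profit: π = q_C(122 − 3q_C − 2q_B) − 32q_C.
∂π/∂q_C = 90 − 6q_C − 2q_B = 0 ⇒ q_C = 15 − (1/3)q_B.
Similarly q_B = 83/6 − (1/3)q_C.
Plugging q_B into C's best response: q_C = 15 − (1/3)(83/6 − (1/3)q_C) ⇒ (8/9)q_C = 187/18, so q_C = 11.6875.
Then q_B = 83/6 − (1/3)·11.6875 = 9.9375.
P_C = 122 − 3·11.6875 − 2·9.9375 = 67.0625.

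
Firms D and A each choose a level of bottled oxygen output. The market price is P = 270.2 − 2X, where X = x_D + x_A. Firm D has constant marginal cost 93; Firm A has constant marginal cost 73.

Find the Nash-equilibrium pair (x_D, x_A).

Firm D's profit: π = x_D(270.2 − 2(x_D + x_A)) − 93x_D.
∂π/∂x_D = 177.2 − 4x_D − 2x_A = 0, so x_D = 44.3 − 0.5x_A.
By the same steps for A: x_A = 49.3 − 0.5x_D.
Substituting the second reaction function into the first: x_D = 44.3 − 0.5(49.3 − 0.5x_D), which gives 0.75x_D = 19.65 ⇒ x_D = 26.2.
Then x_A = 49.3 − 0.5·26.2 = 36.2.

26.2, 36.2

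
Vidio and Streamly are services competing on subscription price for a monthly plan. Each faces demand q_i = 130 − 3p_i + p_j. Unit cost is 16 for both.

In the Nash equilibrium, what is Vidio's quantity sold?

Vidio's profit: π = (p_{Vidio} − 16)(130 − 3p_{Vidio} + p_{Streamly}).
∂π/∂p_{Vidio} = 178 − 6p_{Vidio} + p_{Streamly} = 0 ⇒ p_{Vidio} = 89/3 + (1/6)p_{Streamly}.
By symmetry p_{Streamly} = p_{Vidio}; substituting into the reaction function, (5/6)p_{Vidio} = 89/3 and p_{Vidio} = 35.6.
q_{Vidio} = 130 − 3·35.6 + 35.6 = 58.8.

58.8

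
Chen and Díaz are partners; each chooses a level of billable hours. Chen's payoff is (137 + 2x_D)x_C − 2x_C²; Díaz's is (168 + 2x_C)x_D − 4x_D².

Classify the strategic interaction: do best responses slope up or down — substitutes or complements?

strategic complements

Expanding Chen's payoff: 137x_C + 2x_Dx_C − 2x_C².
∂π/∂x_C = 137 + 2x_D − 4x_C = 0, so x_C = 34.25 + 0.5x_D.
The best-response slope dx_C/dx_D = 0.5 > 0: the reaction function is upward-sloping, so the choices are strategic complements.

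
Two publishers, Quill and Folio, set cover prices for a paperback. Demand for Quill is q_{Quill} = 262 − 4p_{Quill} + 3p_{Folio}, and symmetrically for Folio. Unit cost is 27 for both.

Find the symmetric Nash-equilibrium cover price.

Quill's profit: π = (p_{Quill} − 27)(262 − 4p_{Quill} + 3p_{Folio}).
∂π/∂p_{Quill} = 370 − 8p_{Quill} + 3p_{Folio} = 0 ⇒ p_{Quill} = 46.25 + 0.375p_{Folio}.
The game is symmetric, so in equilibrium p_{Folio} = p_{Quill}: the reaction function gives 0.625p_{Quill} = 46.25, hence p_{Quill} = 74.

74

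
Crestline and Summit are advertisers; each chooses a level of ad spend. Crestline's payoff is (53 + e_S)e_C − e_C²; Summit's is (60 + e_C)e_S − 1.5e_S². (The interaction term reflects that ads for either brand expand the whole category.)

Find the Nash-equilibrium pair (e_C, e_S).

Expanding Crestline's payoff: 53e_C + e_Se_C − e_C².
∂π/∂e_C = 53 + e_S − 2e_C = 0, so e_C = 26.5 + 0.5e_S.
Likewise for Summit: e_S = 20 + (1/3)e_C.
Solving the two reaction functions simultaneously: (1 − (0.5)(1/3))e_C = 26.5 + 0.5·20, so (5/6)e_C = 36.5 and e_C = 43.8.
Then e_S = 20 + (1/3)·43.8 = 34.6.

43.8, 34.6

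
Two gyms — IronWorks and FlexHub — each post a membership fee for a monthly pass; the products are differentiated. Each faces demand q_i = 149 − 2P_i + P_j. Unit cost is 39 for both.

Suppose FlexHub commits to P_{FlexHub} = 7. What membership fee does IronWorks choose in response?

IronWorks's profit: π = (P_{IronWorks} − 39)(149 − 2P_{IronWorks} + P_{FlexHub}).
∂π/∂P_{IronWorks} = 227 − 4P_{IronWorks} + P_{FlexHub} = 0 ⇒ P_{IronWorks} = 56.75 + 0.25P_{FlexHub}.
At P_{FlexHub} = 7: P_{IronWorks} = 56.75 + 0.25·7 = 58.5.

58.5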